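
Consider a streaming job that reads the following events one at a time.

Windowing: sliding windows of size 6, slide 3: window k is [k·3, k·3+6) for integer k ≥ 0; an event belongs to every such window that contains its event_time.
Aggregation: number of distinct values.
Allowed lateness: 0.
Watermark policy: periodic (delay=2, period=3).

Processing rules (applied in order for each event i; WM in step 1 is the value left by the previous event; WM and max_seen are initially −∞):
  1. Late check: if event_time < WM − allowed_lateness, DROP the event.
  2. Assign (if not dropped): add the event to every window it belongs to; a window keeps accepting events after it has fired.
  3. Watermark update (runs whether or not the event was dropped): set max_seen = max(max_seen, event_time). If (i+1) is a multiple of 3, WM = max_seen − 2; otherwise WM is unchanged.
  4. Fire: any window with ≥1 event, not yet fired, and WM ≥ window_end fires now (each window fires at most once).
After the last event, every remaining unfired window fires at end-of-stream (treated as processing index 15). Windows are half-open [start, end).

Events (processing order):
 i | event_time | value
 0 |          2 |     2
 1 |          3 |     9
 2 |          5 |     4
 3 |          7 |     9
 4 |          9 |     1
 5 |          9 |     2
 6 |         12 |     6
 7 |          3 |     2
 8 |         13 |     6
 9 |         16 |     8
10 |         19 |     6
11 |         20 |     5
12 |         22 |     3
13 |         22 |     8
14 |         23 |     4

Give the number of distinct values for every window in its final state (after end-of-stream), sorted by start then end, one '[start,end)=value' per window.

[0,6)=3 [3,9)=2 [6,12)=3 [9,15)=3 [12,18)=2 [15,21)=3 [18,24)=5 [21,27)=3

i=0 t=2 v=2: → [0,6); WM=−∞
i=1 t=3 v=9: → [3,9),[0,6); WM=−∞
i=2 t=5 v=4: → [3,9),[0,6); WM=3
i=3 t=7 v=9: → [6,12),[3,9); WM=3
i=4 t=9 v=1: → [9,15),[6,12); WM=3
i=5 t=9 v=2: → [9,15),[6,12); WM=7; [0,6) fires=3
i=6 t=12 v=6: → [12,18),[9,15); WM=7
i=7 t=3 v=2: DROP (t<7-0); WM=7
i=8 t=13 v=6: → [12,18),[9,15); WM=11; [3,9) fires=2
i=9 t=16 v=8: → [15,21),[12,18); WM=11
i=10 t=19 v=6: → [18,24),[15,21); WM=11
i=11 t=20 v=5: → [18,24),[15,21); WM=18; [6,12) fires=3 [9,15) fires=3 [12,18) fires=2
i=12 t=22 v=3: → [21,27),[18,24); WM=18
i=13 t=22 v=8: → [21,27),[18,24); WM=18
i=14 t=23 v=4: → [21,27),[18,24); WM=21; [15,21) fires=3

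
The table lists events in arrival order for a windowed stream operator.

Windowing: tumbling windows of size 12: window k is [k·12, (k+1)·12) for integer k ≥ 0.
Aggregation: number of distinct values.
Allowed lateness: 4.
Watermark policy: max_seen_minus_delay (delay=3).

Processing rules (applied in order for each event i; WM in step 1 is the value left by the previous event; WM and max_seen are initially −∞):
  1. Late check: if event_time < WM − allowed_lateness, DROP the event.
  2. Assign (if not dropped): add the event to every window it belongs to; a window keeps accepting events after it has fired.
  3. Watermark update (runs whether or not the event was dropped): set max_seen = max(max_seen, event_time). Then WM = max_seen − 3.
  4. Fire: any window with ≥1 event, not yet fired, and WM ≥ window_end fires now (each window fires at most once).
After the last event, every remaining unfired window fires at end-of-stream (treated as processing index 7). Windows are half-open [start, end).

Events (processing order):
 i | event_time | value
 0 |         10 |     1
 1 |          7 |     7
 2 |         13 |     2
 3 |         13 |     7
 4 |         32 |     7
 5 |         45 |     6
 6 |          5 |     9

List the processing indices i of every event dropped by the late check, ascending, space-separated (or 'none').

6

i=0 t=10 v=1: → [0,12); WM=7
i=1 t=7 v=7: → [0,12); WM=7
i=2 t=13 v=2: → [12,24); WM=10
i=3 t=13 v=7: → [12,24); WM=10
i=4 t=32 v=7: → [24,36); WM=29; [0,12) fires=2 [12,24) fires=2
i=5 t=45 v=6: → [36,48); WM=42; [24,36) fires=1
i=6 t=5 v=9: DROP (t<42-4); WM=42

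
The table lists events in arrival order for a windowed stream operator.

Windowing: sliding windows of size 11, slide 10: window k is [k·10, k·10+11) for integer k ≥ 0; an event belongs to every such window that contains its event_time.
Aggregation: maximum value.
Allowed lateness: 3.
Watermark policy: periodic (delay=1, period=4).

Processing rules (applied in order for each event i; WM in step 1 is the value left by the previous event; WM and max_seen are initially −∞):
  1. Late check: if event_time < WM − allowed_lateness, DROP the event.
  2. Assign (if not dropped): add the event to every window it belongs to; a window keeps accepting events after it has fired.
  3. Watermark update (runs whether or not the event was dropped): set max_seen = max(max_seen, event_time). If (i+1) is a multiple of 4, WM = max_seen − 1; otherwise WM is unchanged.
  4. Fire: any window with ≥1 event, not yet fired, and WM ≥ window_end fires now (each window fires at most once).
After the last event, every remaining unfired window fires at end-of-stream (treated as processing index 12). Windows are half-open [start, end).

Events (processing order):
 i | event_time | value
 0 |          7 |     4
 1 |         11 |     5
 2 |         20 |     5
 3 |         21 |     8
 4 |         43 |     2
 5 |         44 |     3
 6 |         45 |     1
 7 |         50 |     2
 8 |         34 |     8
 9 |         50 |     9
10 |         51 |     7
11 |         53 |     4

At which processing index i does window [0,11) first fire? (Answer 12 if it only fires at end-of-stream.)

i=0 t=7 v=4: → [0,11); WM=−∞
i=1 t=11 v=5: → [10,21); WM=−∞
i=2 t=20 v=5: → [20,31),[10,21); WM=−∞
i=3 t=21 v=8: → [20,31); WM=20; [0,11) fires=4
i=4 t=43 v=2: → [40,51); WM=20
i=5 t=44 v=3: → [40,51); WM=20
i=6 t=45 v=1: → [40,51); WM=20
i=7 t=50 v=2: → [50,61),[40,51); WM=49; [10,21) fires=5 [20,31) fires=8
i=8 t=34 v=8: DROP (t<49-3); WM=49
i=9 t=50 v=9: → [50,61),[40,51); WM=49
i=10 t=51 v=7: → [50,61); WM=49
i=11 t=53 v=4: → [50,61); WM=52; [40,51) fires=9

3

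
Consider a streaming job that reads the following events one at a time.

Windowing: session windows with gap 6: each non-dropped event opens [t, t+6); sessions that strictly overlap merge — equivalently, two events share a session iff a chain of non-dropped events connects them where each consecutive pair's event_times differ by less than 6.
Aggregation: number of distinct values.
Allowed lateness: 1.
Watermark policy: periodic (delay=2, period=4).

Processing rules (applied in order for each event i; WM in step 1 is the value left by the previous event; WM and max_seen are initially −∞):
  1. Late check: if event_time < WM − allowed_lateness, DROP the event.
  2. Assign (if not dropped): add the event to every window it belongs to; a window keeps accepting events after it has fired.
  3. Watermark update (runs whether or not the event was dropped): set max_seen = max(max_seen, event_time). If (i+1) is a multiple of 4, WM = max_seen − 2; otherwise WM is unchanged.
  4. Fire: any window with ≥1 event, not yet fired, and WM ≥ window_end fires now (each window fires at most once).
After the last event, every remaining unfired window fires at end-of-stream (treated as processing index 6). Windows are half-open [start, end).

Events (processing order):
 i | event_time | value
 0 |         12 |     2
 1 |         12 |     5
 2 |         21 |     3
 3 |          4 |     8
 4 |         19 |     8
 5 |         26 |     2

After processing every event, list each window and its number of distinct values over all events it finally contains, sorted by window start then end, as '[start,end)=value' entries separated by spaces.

[4,10)=1 [12,18)=2 [19,32)=3

i=0 t=12 v=2: → [12,18); WM=−∞
i=1 t=12 v=5: → [12,18); WM=−∞
i=2 t=21 v=3: → [21,27); WM=−∞
i=3 t=4 v=8: → [4,10); WM=19
i=4 t=19 v=8: → [19,27); WM=19
i=5 t=26 v=2: → [19,32); WM=19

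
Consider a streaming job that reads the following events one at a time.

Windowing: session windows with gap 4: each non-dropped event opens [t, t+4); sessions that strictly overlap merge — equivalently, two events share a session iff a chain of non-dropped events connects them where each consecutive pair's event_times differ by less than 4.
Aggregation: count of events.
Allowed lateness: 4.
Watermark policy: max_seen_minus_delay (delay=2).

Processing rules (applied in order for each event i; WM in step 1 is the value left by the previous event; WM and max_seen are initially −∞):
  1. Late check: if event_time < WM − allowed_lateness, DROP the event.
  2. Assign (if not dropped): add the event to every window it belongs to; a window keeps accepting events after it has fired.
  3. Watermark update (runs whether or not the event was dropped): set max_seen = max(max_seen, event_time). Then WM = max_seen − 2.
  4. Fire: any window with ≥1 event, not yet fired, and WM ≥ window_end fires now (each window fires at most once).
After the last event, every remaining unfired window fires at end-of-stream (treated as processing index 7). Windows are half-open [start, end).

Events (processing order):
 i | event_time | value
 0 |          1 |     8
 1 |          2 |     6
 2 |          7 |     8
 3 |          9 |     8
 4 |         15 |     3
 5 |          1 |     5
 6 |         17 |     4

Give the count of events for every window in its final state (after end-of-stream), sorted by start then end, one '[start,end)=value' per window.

i=0 t=1 v=8: → [1,5); WM=-1
i=1 t=2 v=6: → [1,6); WM=0
i=2 t=7 v=8: → [7,11); WM=5
i=3 t=9 v=8: → [7,13); WM=7
i=4 t=15 v=3: → [15,19); WM=13
i=5 t=1 v=5: DROP (t<13-4); WM=13
i=6 t=17 v=4: → [15,21); WM=15

[1,6)=2 [7,13)=2 [15,21)=2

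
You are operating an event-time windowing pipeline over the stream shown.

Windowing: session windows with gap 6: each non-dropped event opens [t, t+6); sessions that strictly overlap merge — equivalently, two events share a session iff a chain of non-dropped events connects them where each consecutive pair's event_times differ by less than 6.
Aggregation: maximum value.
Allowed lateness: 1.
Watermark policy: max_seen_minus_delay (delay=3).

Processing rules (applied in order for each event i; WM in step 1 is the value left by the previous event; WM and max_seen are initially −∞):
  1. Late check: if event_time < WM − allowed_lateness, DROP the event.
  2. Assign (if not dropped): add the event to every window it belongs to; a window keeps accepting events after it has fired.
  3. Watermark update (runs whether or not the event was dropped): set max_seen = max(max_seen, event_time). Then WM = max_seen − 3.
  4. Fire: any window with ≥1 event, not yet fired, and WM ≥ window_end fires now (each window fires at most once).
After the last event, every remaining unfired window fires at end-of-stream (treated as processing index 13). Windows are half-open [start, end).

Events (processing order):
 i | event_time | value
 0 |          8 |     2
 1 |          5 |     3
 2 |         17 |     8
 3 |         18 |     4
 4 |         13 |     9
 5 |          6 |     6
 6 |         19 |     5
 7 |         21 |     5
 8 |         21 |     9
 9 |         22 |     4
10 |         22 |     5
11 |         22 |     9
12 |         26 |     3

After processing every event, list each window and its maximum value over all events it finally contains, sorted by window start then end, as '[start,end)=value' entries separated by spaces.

i=0 t=8 v=2: → [8,14); WM=5
i=1 t=5 v=3: → [5,14); WM=5
i=2 t=17 v=8: → [17,23); WM=14
i=3 t=18 v=4: → [17,24); WM=15
i=4 t=13 v=9: DROP (t<15-1); WM=15
i=5 t=6 v=6: DROP (t<15-1); WM=15
i=6 t=19 v=5: → [17,25); WM=16
i=7 t=21 v=5: → [17,27); WM=18
i=8 t=21 v=9: → [17,27); WM=18
i=9 t=22 v=4: → [17,28); WM=19
i=10 t=22 v=5: → [17,28); WM=19
i=11 t=22 v=9: → [17,28); WM=19
i=12 t=26 v=3: → [17,32); WM=23

[5,14)=3 [17,32)=9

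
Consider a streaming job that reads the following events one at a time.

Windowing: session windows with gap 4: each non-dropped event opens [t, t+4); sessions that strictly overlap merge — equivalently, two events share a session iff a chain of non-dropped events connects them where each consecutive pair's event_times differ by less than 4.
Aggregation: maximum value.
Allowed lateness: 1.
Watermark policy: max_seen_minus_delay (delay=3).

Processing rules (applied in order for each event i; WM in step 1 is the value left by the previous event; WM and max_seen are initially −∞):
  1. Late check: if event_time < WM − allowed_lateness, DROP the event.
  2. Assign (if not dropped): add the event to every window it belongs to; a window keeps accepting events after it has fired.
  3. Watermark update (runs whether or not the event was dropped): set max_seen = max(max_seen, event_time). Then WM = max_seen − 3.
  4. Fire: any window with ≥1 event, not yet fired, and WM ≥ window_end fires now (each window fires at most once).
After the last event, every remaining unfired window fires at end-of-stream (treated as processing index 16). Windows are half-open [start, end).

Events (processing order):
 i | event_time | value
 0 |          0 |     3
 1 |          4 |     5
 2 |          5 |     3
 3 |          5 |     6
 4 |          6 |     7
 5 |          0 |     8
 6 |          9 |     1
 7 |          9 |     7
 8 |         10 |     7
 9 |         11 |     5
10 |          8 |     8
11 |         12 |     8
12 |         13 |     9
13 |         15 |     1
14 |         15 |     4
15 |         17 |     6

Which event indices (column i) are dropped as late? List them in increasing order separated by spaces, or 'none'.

i=0 t=0 v=3: → [0,4); WM=-3
i=1 t=4 v=5: → [4,8); WM=1
i=2 t=5 v=3: → [4,9); WM=2
i=3 t=5 v=6: → [4,9); WM=2
i=4 t=6 v=7: → [4,10); WM=3
i=5 t=0 v=8: DROP (t<3-1); WM=3
i=6 t=9 v=1: → [4,13); WM=6
i=7 t=9 v=7: → [4,13); WM=6
i=8 t=10 v=7: → [4,14); WM=7
i=9 t=11 v=5: → [4,15); WM=8
i=10 t=8 v=8: → [4,15); WM=8
i=11 t=12 v=8: → [4,16); WM=9
i=12 t=13 v=9: → [4,17); WM=10
i=13 t=15 v=1: → [4,19); WM=12
i=14 t=15 v=4: → [4,19); WM=12
i=15 t=17 v=6: → [4,21); WM=14

5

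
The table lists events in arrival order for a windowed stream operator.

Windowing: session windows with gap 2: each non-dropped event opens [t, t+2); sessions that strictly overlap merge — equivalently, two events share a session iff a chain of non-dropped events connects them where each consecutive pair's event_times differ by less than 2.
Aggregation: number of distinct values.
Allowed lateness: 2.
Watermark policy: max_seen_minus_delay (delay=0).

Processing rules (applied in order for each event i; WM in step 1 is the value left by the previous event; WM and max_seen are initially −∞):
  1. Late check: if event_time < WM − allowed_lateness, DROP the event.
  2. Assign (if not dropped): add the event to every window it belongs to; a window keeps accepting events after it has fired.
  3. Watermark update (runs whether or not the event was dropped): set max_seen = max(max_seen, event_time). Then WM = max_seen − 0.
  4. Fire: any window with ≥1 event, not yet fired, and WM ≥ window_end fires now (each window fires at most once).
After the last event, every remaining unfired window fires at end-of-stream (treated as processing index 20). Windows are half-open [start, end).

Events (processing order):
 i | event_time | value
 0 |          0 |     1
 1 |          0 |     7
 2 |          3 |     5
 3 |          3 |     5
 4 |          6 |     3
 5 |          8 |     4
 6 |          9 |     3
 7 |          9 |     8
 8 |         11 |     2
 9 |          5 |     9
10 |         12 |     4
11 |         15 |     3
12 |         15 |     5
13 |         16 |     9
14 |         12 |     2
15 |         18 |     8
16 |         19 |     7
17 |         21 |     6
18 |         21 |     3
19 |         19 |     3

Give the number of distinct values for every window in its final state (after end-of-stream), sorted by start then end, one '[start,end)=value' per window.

[0,2)=2 [3,5)=1 [6,8)=1 [8,11)=3 [11,14)=2 [15,18)=3 [18,21)=3 [21,23)=2

i=0 t=0 v=1: → [0,2); WM=0
i=1 t=0 v=7: → [0,2); WM=0
i=2 t=3 v=5: → [3,5); WM=3
i=3 t=3 v=5: → [3,5); WM=3
i=4 t=6 v=3: → [6,8); WM=6
i=5 t=8 v=4: → [8,10); WM=8
i=6 t=9 v=3: → [8,11); WM=9
i=7 t=9 v=8: → [8,11); WM=9
i=8 t=11 v=2: → [11,13); WM=11
i=9 t=5 v=9: DROP (t<11-2); WM=11
i=10 t=12 v=4: → [11,14); WM=12
i=11 t=15 v=3: → [15,17); WM=15
i=12 t=15 v=5: → [15,17); WM=15
i=13 t=16 v=9: → [15,18); WM=16
i=14 t=12 v=2: DROP (t<16-2); WM=16
i=15 t=18 v=8: → [18,20); WM=18
i=16 t=19 v=7: → [18,21); WM=19
i=17 t=21 v=6: → [21,23); WM=21
i=18 t=21 v=3: → [21,23); WM=21
i=19 t=19 v=3: → [18,21); WM=21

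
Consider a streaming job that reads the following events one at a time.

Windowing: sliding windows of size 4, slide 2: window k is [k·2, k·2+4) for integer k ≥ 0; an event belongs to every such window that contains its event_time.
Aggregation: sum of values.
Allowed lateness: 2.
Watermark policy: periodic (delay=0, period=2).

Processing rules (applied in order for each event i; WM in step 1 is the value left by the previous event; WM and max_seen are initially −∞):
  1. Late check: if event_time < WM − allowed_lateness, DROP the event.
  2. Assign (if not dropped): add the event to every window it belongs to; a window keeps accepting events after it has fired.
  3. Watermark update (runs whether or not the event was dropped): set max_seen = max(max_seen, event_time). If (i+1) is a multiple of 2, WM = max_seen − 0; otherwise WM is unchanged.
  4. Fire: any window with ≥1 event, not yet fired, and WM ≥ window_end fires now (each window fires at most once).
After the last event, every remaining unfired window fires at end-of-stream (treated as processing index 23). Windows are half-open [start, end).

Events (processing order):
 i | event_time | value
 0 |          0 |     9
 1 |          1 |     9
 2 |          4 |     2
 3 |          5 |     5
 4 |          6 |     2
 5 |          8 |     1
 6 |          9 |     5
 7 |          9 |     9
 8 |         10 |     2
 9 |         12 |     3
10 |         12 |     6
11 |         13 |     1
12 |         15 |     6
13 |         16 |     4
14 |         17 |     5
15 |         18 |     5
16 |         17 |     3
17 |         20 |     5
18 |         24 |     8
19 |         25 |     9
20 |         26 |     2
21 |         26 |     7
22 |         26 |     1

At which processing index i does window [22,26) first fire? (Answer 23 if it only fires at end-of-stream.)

21

i=0 t=0 v=9: → [0,4); WM=−∞
i=1 t=1 v=9: → [0,4); WM=1
i=2 t=4 v=2: → [4,8),[2,6); WM=1
i=3 t=5 v=5: → [4,8),[2,6); WM=5; [0,4) fires=18
i=4 t=6 v=2: → [6,10),[4,8); WM=5
i=5 t=8 v=1: → [8,12),[6,10); WM=8; [2,6) fires=7 [4,8) fires=9
i=6 t=9 v=5: → [8,12),[6,10); WM=8
i=7 t=9 v=9: → [8,12),[6,10); WM=9
i=8 t=10 v=2: → [10,14),[8,12); WM=9
i=9 t=12 v=3: → [12,16),[10,14); WM=12; [6,10) fires=17 [8,12) fires=17
i=10 t=12 v=6: → [12,16),[10,14); WM=12
i=11 t=13 v=1: → [12,16),[10,14); WM=13
i=12 t=15 v=6: → [14,18),[12,16); WM=13
i=13 t=16 v=4: → [16,20),[14,18); WM=16; [10,14) fires=12 [12,16) fires=16
i=14 t=17 v=5: → [16,20),[14,18); WM=16
i=15 t=18 v=5: → [18,22),[16,20); WM=18; [14,18) fires=15
i=16 t=17 v=3: → [16,20),[14,18); WM=18
i=17 t=20 v=5: → [20,24),[18,22); WM=20; [16,20) fires=17
i=18 t=24 v=8: → [24,28),[22,26); WM=20
i=19 t=25 v=9: → [24,28),[22,26); WM=25; [18,22) fires=10 [20,24) fires=5
i=20 t=26 v=2: → [26,30),[24,28); WM=25
i=21 t=26 v=7: → [26,30),[24,28); WM=26; [22,26) fires=17
i=22 t=26 v=1: → [26,30),[24,28); WM=26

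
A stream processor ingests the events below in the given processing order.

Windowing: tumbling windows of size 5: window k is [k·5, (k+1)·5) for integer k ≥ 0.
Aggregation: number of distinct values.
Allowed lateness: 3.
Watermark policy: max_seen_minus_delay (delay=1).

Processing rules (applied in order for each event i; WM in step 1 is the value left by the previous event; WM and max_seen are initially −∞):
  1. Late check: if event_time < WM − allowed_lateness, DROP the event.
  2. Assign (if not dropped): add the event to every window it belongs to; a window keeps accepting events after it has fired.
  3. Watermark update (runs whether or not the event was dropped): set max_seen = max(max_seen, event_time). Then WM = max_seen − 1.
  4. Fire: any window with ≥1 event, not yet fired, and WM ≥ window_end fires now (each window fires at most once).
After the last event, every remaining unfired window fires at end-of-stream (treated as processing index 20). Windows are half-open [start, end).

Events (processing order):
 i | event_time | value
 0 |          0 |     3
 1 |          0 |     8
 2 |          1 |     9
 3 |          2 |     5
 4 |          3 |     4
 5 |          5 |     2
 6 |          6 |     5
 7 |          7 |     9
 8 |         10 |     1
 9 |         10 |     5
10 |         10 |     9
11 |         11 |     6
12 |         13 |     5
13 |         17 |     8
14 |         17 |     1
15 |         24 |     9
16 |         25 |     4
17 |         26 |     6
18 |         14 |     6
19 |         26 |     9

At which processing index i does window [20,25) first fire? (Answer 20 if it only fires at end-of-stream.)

i=0 t=0 v=3: → [0,5); WM=-1
i=1 t=0 v=8: → [0,5); WM=-1
i=2 t=1 v=9: → [0,5); WM=0
i=3 t=2 v=5: → [0,5); WM=1
i=4 t=3 v=4: → [0,5); WM=2
i=5 t=5 v=2: → [5,10); WM=4
i=6 t=6 v=5: → [5,10); WM=5; [0,5) fires=5
i=7 t=7 v=9: → [5,10); WM=6
i=8 t=10 v=1: → [10,15); WM=9
i=9 t=10 v=5: → [10,15); WM=9
i=10 t=10 v=9: → [10,15); WM=9
i=11 t=11 v=6: → [10,15); WM=10; [5,10) fires=3
i=12 t=13 v=5: → [10,15); WM=12
i=13 t=17 v=8: → [15,20); WM=16; [10,15) fires=4
i=14 t=17 v=1: → [15,20); WM=16
i=15 t=24 v=9: → [20,25); WM=23; [15,20) fires=2
i=16 t=25 v=4: → [25,30); WM=24
i=17 t=26 v=6: → [25,30); WM=25; [20,25) fires=1
i=18 t=14 v=6: DROP (t<25-3); WM=25
i=19 t=26 v=9: → [25,30); WM=25

17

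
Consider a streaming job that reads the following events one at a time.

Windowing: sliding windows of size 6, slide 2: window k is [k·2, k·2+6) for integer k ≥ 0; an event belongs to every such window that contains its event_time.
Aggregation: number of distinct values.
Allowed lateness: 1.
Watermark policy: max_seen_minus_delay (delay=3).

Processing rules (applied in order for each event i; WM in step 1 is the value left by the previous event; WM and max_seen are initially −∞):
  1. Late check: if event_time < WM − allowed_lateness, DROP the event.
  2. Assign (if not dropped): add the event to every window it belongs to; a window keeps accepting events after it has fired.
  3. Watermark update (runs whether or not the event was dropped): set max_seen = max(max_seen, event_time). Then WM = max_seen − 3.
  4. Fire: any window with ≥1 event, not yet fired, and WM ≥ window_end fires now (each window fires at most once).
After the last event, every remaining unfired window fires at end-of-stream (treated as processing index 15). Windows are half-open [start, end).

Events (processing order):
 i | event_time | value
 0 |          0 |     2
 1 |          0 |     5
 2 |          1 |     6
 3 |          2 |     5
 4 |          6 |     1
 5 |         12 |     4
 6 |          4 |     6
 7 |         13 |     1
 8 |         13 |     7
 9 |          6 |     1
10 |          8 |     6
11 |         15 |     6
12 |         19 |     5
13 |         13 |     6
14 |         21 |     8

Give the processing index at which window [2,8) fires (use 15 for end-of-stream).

i=0 t=0 v=2: → [0,6); WM=-3
i=1 t=0 v=5: → [0,6); WM=-3
i=2 t=1 v=6: → [0,6); WM=-2
i=3 t=2 v=5: → [2,8),[0,6); WM=-1
i=4 t=6 v=1: → [6,12),[4,10),[2,8); WM=3
i=5 t=12 v=4: → [12,18),[10,16),[8,14); WM=9; [0,6) fires=3 [2,8) fires=2
i=6 t=4 v=6: DROP (t<9-1); WM=9
i=7 t=13 v=1: → [12,18),[10,16),[8,14); WM=10; [4,10) fires=1
i=8 t=13 v=7: → [12,18),[10,16),[8,14); WM=10
i=9 t=6 v=1: DROP (t<10-1); WM=10
i=10 t=8 v=6: DROP (t<10-1); WM=10
i=11 t=15 v=6: → [14,20),[12,18),[10,16); WM=12; [6,12) fires=1
i=12 t=19 v=5: → [18,24),[16,22),[14,20); WM=16; [8,14) fires=3 [10,16) fires=4
i=13 t=13 v=6: DROP (t<16-1); WM=16
i=14 t=21 v=8: → [20,26),[18,24),[16,22); WM=18; [12,18) fires=4

5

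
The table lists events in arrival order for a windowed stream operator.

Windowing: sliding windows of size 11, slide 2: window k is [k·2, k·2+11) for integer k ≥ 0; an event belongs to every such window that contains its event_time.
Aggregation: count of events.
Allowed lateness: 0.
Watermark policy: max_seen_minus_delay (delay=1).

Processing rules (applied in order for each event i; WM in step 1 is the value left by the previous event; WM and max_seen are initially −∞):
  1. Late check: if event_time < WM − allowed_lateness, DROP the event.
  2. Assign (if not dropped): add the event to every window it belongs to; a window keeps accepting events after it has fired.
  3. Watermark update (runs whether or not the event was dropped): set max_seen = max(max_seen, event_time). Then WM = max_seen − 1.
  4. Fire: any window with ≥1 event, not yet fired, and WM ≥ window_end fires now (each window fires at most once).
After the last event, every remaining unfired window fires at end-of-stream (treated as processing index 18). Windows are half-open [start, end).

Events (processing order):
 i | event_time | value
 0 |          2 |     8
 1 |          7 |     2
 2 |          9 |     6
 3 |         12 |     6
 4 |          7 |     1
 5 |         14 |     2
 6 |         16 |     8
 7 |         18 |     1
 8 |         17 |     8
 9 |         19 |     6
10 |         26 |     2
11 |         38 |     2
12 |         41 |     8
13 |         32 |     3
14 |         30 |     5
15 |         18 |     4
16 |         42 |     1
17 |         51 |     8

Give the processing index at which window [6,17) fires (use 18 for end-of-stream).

i=0 t=2 v=8: → [2,13),[0,11); WM=1
i=1 t=7 v=2: → [6,17),[4,15),[2,13),[0,11); WM=6
i=2 t=9 v=6: → [8,19),[6,17),[4,15),[2,13),[0,11); WM=8
i=3 t=12 v=6: → [12,23),[10,21),[8,19),[6,17),[4,15),[2,13); WM=11; [0,11) fires=3
i=4 t=7 v=1: DROP (t<11-0); WM=11
i=5 t=14 v=2: → [14,25),[12,23),[10,21),[8,19),[6,17),[4,15); WM=13; [2,13) fires=4
i=6 t=16 v=8: → [16,27),[14,25),[12,23),[10,21),[8,19),[6,17); WM=15; [4,15) fires=4
i=7 t=18 v=1: → [18,29),[16,27),[14,25),[12,23),[10,21),[8,19); WM=17; [6,17) fires=5
i=8 t=17 v=8: → [16,27),[14,25),[12,23),[10,21),[8,19); WM=17
i=9 t=19 v=6: → [18,29),[16,27),[14,25),[12,23),[10,21); WM=18
i=10 t=26 v=2: → [26,37),[24,35),[22,33),[20,31),[18,29),[16,27); WM=25; [8,19) fires=6 [10,21) fires=6 [12,23) fires=6 [14,25) fires=5
i=11 t=38 v=2: → [38,49),[36,47),[34,45),[32,43),[30,41),[28,39); WM=37; [16,27) fires=5 [18,29) fires=3 [20,31) fires=1 [22,33) fires=1 [24,35) fires=1 [26,37) fires=1
i=12 t=41 v=8: → [40,51),[38,49),[36,47),[34,45),[32,43); WM=40; [28,39) fires=1
i=13 t=32 v=3: DROP (t<40-0); WM=40
i=14 t=30 v=5: DROP (t<40-0); WM=40
i=15 t=18 v=4: DROP (t<40-0); WM=40
i=16 t=42 v=1: → [42,53),[40,51),[38,49),[36,47),[34,45),[32,43); WM=41; [30,41) fires=1
i=17 t=51 v=8: → [50,61),[48,59),[46,57),[44,55),[42,53); WM=50; [32,43) fires=3 [34,45) fires=3 [36,47) fires=3 [38,49) fires=3

7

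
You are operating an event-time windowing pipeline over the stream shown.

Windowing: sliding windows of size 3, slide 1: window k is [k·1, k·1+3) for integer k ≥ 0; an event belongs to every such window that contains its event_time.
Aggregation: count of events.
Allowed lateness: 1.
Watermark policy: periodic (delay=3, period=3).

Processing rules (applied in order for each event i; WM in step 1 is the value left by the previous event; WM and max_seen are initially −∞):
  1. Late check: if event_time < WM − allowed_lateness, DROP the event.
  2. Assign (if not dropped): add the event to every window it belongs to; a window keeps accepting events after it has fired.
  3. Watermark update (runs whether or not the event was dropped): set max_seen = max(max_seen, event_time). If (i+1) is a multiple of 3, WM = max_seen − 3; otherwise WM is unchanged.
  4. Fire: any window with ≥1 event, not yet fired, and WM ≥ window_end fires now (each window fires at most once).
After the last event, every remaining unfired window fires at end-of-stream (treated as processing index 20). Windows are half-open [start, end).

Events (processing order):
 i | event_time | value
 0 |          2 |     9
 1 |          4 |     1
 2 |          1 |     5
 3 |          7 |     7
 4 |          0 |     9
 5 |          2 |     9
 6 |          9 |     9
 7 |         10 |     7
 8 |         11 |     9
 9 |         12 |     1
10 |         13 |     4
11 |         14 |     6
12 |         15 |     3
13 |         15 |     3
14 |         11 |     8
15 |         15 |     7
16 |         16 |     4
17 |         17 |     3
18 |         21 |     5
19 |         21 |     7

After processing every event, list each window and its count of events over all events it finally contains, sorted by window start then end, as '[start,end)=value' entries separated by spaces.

[0,3)=4 [1,4)=3 [2,5)=3 [3,6)=1 [4,7)=1 [5,8)=1 [6,9)=1 [7,10)=2 [8,11)=2 [9,12)=4 [10,13)=4 [11,14)=4 [12,15)=3 [13,16)=5 [14,17)=5 [15,18)=5 [16,19)=2 [17,20)=1 [19,22)=2 [20,23)=2 [21,24)=2

i=0 t=2 v=9: → [2,5),[1,4),[0,3); WM=−∞
i=1 t=4 v=1: → [4,7),[3,6),[2,5); WM=−∞
i=2 t=1 v=5: → [1,4),[0,3); WM=1
i=3 t=7 v=7: → [7,10),[6,9),[5,8); WM=1
i=4 t=0 v=9: → [0,3); WM=1
i=5 t=2 v=9: → [2,5),[1,4),[0,3); WM=4; [0,3) fires=4 [1,4) fires=3
i=6 t=9 v=9: → [9,12),[8,11),[7,10); WM=4
i=7 t=10 v=7: → [10,13),[9,12),[8,11); WM=4
i=8 t=11 v=9: → [11,14),[10,13),[9,12); WM=8; [2,5) fires=3 [3,6) fires=1 [4,7) fires=1 [5,8) fires=1
i=9 t=12 v=1: → [12,15),[11,14),[10,13); WM=8
i=10 t=13 v=4: → [13,16),[12,15),[11,14); WM=8
i=11 t=14 v=6: → [14,17),[13,16),[12,15); WM=11; [6,9) fires=1 [7,10) fires=2 [8,11) fires=2
i=12 t=15 v=3: → [15,18),[14,17),[13,16); WM=11
i=13 t=15 v=3: → [15,18),[14,17),[13,16); WM=11
i=14 t=11 v=8: → [11,14),[10,13),[9,12); WM=12; [9,12) fires=4
i=15 t=15 v=7: → [15,18),[14,17),[13,16); WM=12
i=16 t=16 v=4: → [16,19),[15,18),[14,17); WM=12
i=17 t=17 v=3: → [17,20),[16,19),[15,18); WM=14; [10,13) fires=4 [11,14) fires=4
i=18 t=21 v=5: → [21,24),[20,23),[19,22); WM=14
i=19 t=21 v=7: → [21,24),[20,23),[19,22); WM=14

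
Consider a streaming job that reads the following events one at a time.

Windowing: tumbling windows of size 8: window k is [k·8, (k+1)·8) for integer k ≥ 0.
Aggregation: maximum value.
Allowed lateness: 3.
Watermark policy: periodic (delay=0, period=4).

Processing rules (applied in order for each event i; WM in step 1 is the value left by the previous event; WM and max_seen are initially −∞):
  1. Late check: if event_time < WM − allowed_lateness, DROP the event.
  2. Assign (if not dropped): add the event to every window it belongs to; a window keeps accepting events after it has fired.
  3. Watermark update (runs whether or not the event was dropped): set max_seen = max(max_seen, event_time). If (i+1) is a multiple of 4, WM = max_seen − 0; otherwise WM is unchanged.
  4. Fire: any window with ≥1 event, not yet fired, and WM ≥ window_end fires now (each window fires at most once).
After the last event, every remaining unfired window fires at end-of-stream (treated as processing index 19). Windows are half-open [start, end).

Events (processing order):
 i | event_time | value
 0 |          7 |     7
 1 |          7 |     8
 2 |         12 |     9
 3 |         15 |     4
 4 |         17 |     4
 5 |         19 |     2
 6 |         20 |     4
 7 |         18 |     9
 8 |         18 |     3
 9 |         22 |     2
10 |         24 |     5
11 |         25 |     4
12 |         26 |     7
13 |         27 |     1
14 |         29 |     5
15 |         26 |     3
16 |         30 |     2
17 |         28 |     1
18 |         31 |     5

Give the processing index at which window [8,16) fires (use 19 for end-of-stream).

7

i=0 t=7 v=7: → [0,8); WM=−∞
i=1 t=7 v=8: → [0,8); WM=−∞
i=2 t=12 v=9: → [8,16); WM=−∞
i=3 t=15 v=4: → [8,16); WM=15; [0,8) fires=8
i=4 t=17 v=4: → [16,24); WM=15
i=5 t=19 v=2: → [16,24); WM=15
i=6 t=20 v=4: → [16,24); WM=15
i=7 t=18 v=9: → [16,24); WM=20; [8,16) fires=9
i=8 t=18 v=3: → [16,24); WM=20
i=9 t=22 v=2: → [16,24); WM=20
i=10 t=24 v=5: → [24,32); WM=20
i=11 t=25 v=4: → [24,32); WM=25; [16,24) fires=9
i=12 t=26 v=7: → [24,32); WM=25
i=13 t=27 v=1: → [24,32); WM=25
i=14 t=29 v=5: → [24,32); WM=25
i=15 t=26 v=3: → [24,32); WM=29
i=16 t=30 v=2: → [24,32); WM=29
i=17 t=28 v=1: → [24,32); WM=29
i=18 t=31 v=5: → [24,32); WM=29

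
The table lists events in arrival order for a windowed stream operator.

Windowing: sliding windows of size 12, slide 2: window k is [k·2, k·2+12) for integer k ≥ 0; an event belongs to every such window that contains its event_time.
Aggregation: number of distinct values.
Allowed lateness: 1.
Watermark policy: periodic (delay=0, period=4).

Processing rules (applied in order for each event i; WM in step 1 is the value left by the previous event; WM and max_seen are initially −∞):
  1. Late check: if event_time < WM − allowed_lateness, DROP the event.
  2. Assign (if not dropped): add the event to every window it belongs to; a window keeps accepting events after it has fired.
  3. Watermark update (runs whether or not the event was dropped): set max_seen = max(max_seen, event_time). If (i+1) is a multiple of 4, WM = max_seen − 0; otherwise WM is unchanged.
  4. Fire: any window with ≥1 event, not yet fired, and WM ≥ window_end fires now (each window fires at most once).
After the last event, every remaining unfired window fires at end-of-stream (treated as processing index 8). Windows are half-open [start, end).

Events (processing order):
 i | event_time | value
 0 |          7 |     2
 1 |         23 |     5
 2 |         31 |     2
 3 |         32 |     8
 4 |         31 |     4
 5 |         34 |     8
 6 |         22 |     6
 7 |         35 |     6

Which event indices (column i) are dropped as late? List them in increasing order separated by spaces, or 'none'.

6

i=0 t=7 v=2: → [6,18),[4,16),[2,14),[0,12); WM=−∞
i=1 t=23 v=5: → [22,34),[20,32),[18,30),[16,28),[14,26),[12,24); WM=−∞
i=2 t=31 v=2: → [30,42),[28,40),[26,38),[24,36),[22,34),[20,32); WM=−∞
i=3 t=32 v=8: → [32,44),[30,42),[28,40),[26,38),[24,36),[22,34); WM=32; [0,12) fires=1 [2,14) fires=1 [4,16) fires=1 [6,18) fires=1 [12,24) fires=1 [14,26) fires=1 [16,28) fires=1 [18,30) fires=1 [20,32) fires=2
i=4 t=31 v=4: → [30,42),[28,40),[26,38),[24,36),[22,34),[20,32); WM=32
i=5 t=34 v=8: → [34,46),[32,44),[30,42),[28,40),[26,38),[24,36); WM=32
i=6 t=22 v=6: DROP (t<32-1); WM=32
i=7 t=35 v=6: → [34,46),[32,44),[30,42),[28,40),[26,38),[24,36); WM=35; [22,34) fires=4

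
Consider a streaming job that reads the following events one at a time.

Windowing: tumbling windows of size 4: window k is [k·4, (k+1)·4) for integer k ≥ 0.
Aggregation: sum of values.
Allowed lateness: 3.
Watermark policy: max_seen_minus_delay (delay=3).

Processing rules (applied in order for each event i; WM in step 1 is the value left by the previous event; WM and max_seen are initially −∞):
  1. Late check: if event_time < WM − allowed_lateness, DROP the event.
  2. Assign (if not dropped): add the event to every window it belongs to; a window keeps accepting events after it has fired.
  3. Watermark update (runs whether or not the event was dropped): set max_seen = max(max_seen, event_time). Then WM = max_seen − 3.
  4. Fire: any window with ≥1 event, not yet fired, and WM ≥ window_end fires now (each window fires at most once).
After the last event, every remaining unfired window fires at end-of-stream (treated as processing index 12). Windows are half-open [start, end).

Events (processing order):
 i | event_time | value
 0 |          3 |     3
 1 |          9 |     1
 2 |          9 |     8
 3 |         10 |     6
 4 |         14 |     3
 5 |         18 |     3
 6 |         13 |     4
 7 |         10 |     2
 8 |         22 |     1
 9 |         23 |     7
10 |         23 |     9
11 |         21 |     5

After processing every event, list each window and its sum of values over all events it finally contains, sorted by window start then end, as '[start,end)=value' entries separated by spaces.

i=0 t=3 v=3: → [0,4); WM=0
i=1 t=9 v=1: → [8,12); WM=6; [0,4) fires=3
i=2 t=9 v=8: → [8,12); WM=6
i=3 t=10 v=6: → [8,12); WM=7
i=4 t=14 v=3: → [12,16); WM=11
i=5 t=18 v=3: → [16,20); WM=15; [8,12) fires=15
i=6 t=13 v=4: → [12,16); WM=15
i=7 t=10 v=2: DROP (t<15-3); WM=15
i=8 t=22 v=1: → [20,24); WM=19; [12,16) fires=7
i=9 t=23 v=7: → [20,24); WM=20; [16,20) fires=3
i=10 t=23 v=9: → [20,24); WM=20
i=11 t=21 v=5: → [20,24); WM=20

[0,4)=3 [8,12)=15 [12,16)=7 [16,20)=3 [20,24)=22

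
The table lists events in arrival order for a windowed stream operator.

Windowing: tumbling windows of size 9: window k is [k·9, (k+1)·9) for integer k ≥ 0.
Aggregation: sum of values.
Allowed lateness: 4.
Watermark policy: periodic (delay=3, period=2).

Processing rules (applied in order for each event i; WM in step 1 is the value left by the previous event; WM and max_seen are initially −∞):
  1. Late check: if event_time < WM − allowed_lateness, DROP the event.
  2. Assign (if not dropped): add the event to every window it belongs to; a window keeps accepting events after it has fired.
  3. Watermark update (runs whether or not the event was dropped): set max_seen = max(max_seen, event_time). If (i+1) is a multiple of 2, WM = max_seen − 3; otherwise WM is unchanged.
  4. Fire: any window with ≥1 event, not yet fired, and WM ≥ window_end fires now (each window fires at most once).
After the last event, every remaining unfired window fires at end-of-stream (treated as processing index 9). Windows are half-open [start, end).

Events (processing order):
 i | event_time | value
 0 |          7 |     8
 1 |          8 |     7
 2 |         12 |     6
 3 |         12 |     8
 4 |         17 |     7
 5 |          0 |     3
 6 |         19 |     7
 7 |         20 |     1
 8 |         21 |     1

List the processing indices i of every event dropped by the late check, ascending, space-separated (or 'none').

i=0 t=7 v=8: → [0,9); WM=−∞
i=1 t=8 v=7: → [0,9); WM=5
i=2 t=12 v=6: → [9,18); WM=5
i=3 t=12 v=8: → [9,18); WM=9; [0,9) fires=15
i=4 t=17 v=7: → [9,18); WM=9
i=5 t=0 v=3: DROP (t<9-4); WM=14
i=6 t=19 v=7: → [18,27); WM=14
i=7 t=20 v=1: → [18,27); WM=17
i=8 t=21 v=1: → [18,27); WM=17

5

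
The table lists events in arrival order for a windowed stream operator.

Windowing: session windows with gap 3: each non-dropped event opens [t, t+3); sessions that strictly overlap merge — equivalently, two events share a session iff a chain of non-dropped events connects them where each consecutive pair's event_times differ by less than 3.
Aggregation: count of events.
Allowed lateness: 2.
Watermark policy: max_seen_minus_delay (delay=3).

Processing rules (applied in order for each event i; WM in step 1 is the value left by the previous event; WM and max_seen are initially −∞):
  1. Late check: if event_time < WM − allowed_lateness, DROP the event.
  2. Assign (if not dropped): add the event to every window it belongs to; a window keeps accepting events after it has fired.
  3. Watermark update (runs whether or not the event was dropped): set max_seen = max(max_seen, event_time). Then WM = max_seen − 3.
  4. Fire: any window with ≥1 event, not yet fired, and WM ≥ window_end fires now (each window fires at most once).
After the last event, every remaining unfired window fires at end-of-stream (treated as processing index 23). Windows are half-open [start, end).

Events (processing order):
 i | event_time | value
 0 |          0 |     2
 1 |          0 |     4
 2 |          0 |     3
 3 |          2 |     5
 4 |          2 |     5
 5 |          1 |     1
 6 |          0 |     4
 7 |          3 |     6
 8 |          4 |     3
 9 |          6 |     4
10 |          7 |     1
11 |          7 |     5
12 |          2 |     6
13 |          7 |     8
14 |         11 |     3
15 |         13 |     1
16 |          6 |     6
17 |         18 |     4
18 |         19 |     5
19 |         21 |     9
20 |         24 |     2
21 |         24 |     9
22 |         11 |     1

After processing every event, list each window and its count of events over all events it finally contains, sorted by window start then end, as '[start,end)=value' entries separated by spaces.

i=0 t=0 v=2: → [0,3); WM=-3
i=1 t=0 v=4: → [0,3); WM=-3
i=2 t=0 v=3: → [0,3); WM=-3
i=3 t=2 v=5: → [0,5); WM=-1
i=4 t=2 v=5: → [0,5); WM=-1
i=5 t=1 v=1: → [0,5); WM=-1
i=6 t=0 v=4: → [0,5); WM=-1
i=7 t=3 v=6: → [0,6); WM=0
i=8 t=4 v=3: → [0,7); WM=1
i=9 t=6 v=4: → [0,9); WM=3
i=10 t=7 v=1: → [0,10); WM=4
i=11 t=7 v=5: → [0,10); WM=4
i=12 t=2 v=6: → [0,10); WM=4
i=13 t=7 v=8: → [0,10); WM=4
i=14 t=11 v=3: → [11,14); WM=8
i=15 t=13 v=1: → [11,16); WM=10
i=16 t=6 v=6: DROP (t<10-2); WM=10
i=17 t=18 v=4: → [18,21); WM=15
i=18 t=19 v=5: → [18,22); WM=16
i=19 t=21 v=9: → [18,24); WM=18
i=20 t=24 v=2: → [24,27); WM=21
i=21 t=24 v=9: → [24,27); WM=21
i=22 t=11 v=1: DROP (t<21-2); WM=21

[0,10)=14 [11,16)=2 [18,24)=3 [24,27)=2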